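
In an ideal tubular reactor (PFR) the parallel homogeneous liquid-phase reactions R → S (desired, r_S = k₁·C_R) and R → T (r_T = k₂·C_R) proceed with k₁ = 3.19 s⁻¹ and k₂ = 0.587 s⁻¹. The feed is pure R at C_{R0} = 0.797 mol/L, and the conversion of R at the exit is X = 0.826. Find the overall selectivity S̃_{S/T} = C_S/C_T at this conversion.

5.43

C_R = C_{R0}(1−X) = 0.1387 mol/L.
Both paths are first order in R, so the instantaneous fraction to S is constant: dC_S/d(−C_R) = k₁/(k₁+k₂) = 0.8446.
C_S = 0.8446·(C_{R0}−C_R) = 0.8446×0.6583 = 0.556 mol/L.
C_T = (C_{R0}−C_R)−C_S = 0.1023 mol/L; S̃_{S/T} = 0.5560/0.1023 = 5.43.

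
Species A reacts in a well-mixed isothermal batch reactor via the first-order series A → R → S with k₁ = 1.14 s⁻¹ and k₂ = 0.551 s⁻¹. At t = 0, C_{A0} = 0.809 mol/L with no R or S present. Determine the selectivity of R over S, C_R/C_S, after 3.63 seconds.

Solving the coupled first-order balances gives C_R(t) = [k₁/(k₂−k₁)]·C_{A0}·(e^(−k₁t) − e^(−k₂t)).
e^(−k₁t) = e^(−1.14×3.63) = e^(−4.138) = 0.01595; e^(−k₂t) = e^(−2.000) = 0.1353.
C_R = 1.14×0.809/(0.551−1.14) × (0.01595−0.1353) = (-1.566)×(-0.1194) = 0.1869 mol/L.
C_A = C_{A0}e^(−k₁t) = 0.01290 mol/L, so C_S = C_{A0}−C_A−C_R = 0.6092 mol/L; C_R/C_S = 0.307.

0.307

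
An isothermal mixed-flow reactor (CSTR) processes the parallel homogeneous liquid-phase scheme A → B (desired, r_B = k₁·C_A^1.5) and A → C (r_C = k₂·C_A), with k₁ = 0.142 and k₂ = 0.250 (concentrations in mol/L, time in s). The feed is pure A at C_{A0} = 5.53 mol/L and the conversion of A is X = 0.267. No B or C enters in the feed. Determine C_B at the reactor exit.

Exit C_A = C_{A0}(1−X) = 5.53×0.733 = 4.053 mol/L.
In a CSTR the entire volume is at exit conditions, so r_B = 0.142×4.053^1.5 = 1.159 and r_C = 0.250×4.053 = 1.013.
Fraction of consumed A going to B: r_B/(r_B+r_C) = 0.5335.
C_B = 0.5335·C_{A0}·X = 0.5335×5.53×0.267 = 0.788 mol/L.

0.788 mol/L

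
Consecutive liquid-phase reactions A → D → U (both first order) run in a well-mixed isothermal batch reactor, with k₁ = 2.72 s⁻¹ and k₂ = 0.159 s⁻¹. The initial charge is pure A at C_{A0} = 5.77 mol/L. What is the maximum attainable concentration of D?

4.84 mol/L

Evaluating C_D at t_opt = ln(k₂/k₁)/(k₂−k₁) gives C_{D,max}/C_{A0} = (k₁/k₂)^[k₂/(k₂−k₁)].
= (2.72/0.159)^(0.159/(0.159−2.72)) = (17.11)^(-0.06209) = 0.8384.
C_{D,max} = 0.8384×5.77 = 4.84 mol/L.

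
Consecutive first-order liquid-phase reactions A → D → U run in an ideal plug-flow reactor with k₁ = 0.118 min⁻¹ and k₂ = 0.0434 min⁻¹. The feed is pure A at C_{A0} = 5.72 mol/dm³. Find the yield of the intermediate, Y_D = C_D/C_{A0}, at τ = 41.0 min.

0.254

Solving the coupled first-order balances gives C_D(τ) = [k₁/(k₂−k₁)]·C_{A0}·(e^(−k₁τ) − e^(−k₂τ)).
e^(−k₁τ) = e^(−0.118×41.0) = e^(−4.838) = 0.007923; e^(−k₂τ) = e^(−1.779) = 0.1687.
C_D = 0.118×5.72/(0.0434−0.118) × (0.007923−0.1687) = (-9.048)×(-0.1608) = 1.455 mol/dm³.
Y_D = C_D/C_{A0} = 1.455/5.72 = 0.254.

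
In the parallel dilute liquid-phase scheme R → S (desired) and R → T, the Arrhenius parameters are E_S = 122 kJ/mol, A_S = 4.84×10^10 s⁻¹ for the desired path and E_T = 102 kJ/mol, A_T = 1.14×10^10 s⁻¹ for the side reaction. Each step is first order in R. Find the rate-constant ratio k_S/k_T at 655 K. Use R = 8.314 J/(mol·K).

With equal orders, S_{S/T} = k_S/k_T = (A_S/A_T)·exp[(E_T−E_S)/(RT)].
(E_T−E_S)/(RT) = (102−122)×10³/(8.314×655) = -20000/5446 = -3.673.
k_S/k_T = (4.84×10^10/1.14×10^10)·exp(-3.673) = 4.246 × 0.02541 = 0.108.
Since E_S > E_T, raising the temperature improves selectivity toward S.

0.108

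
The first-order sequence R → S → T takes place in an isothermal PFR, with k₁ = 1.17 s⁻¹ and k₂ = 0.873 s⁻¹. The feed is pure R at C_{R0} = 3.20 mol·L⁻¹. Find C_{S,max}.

Evaluating C_S at τ_opt = ln(k₂/k₁)/(k₂−k₁) gives C_{S,max}/C_{R0} = (k₁/k₂)^[k₂/(k₂−k₁)].
= (1.17/0.873)^(0.873/(0.873−1.17)) = (1.340)^(-2.939) = 0.4229.
C_{S,max} = 0.4229×3.20 = 1.35 mol·L⁻¹.

1.35 mol·L⁻¹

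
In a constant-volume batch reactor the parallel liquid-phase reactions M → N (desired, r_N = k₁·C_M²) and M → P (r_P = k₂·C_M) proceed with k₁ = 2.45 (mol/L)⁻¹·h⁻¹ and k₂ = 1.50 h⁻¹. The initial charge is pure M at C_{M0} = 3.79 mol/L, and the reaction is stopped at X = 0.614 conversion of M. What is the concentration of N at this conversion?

1.87 mol/L

C_M = C_{M0}(1−X) = 1.463 mol/L.
Along a PFR/batch, dC_P/dC_M = −r_P/(r_N+r_P) = −k₂/(k₂+k₁·C_M).
Integrating from C_{M0} to C_M: C_P = (1.50/2.45)·ln[(1.50+2.45·3.79)/(1.50+2.45·1.46)] = 0.6122·ln(10.79/5.084) = 0.4604 mol/L.
Then C_N = (C_{M0}−C_M) − C_P = 2.327 − 0.4604 = 1.867 mol/L.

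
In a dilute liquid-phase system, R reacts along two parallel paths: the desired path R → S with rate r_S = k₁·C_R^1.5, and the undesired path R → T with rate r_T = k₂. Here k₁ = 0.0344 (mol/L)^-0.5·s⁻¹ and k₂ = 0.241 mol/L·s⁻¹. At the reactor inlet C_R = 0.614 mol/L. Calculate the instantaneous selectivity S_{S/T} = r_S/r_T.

0.0687

S_{S/T} = r_S/r_T = (k₁·C_R^1.5)/(k₂) = (k₁/k₂)·C_R^1.5.
= (0.0344×0.6140^1.5) / (0.241) = 0.01655/0.2410 = 0.0687.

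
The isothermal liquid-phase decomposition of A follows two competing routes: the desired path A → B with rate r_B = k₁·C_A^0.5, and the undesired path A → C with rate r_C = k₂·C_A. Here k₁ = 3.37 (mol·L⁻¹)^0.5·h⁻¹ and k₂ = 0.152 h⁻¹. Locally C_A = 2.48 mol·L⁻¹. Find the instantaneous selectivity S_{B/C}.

14.1

S_{B/C} = r_B/r_C = (k₁·C_A^0.5)/(k₂·C_A) = (k₁/k₂)·C_A^-0.5.
= (3.37×2.480^0.5) / (0.152×2.480) = 5.307/0.3770 = 14.1.
The undesired path is higher order in A, so low C_A (CSTR or dilute feed) favours B.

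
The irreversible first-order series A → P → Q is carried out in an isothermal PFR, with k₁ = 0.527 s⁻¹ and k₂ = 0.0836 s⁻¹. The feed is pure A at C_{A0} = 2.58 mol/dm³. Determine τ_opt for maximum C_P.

Setting dC_P/dτ = 0 gives τ_opt = ln(k₂/k₁)/(k₂−k₁).
= ln(0.0836/0.527)/(0.0836−0.527) = ln(0.1586)/-0.4434 = -1.841/-0.4434 = 4.15 s.

4.15 s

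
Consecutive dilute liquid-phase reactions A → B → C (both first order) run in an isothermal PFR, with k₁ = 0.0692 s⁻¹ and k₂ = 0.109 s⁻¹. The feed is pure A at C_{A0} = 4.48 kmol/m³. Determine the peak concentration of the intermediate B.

1.29 kmol/m³

For a first-order series the maximum intermediate yield is C_{B,max}/C_{A0} = (k₁/k₂)^[k₂/(k₂−k₁)].
= (0.0692/0.109)^(0.109/(0.109−0.0692)) = (0.6349)^(2.739) = 0.2881.
C_{B,max} = 0.2881×4.48 = 1.29 kmol/m³.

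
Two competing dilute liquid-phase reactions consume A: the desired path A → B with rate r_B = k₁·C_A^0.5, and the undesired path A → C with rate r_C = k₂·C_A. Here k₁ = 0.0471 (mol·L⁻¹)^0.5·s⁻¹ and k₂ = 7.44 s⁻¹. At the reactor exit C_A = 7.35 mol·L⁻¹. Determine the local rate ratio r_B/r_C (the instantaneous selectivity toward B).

S_{B/C} = r_B/r_C = (k₁·C_A^0.5)/(k₂·C_A) = (k₁/k₂)·C_A^-0.5.
= (0.0471×7.350^0.5) / (7.44×7.350) = 0.1277/54.68 = 0.00234.
The undesired path is higher order in A, so low C_A (CSTR or dilute feed) favours B.

0.00234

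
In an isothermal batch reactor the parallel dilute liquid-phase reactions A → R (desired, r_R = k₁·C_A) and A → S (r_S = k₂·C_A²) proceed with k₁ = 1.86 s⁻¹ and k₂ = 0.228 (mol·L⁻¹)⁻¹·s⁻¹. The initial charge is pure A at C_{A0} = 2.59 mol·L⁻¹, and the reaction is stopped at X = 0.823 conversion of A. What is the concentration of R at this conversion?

1.80 mol·L⁻¹

C_A = C_{A0}(1−X) = 0.4584 mol·L⁻¹.
Along a PFR/batch, dC_R/dC_A = −r_R/(r_R+r_S) = −k₁/(k₁+k₂·C_A).
Integrating from C_{A0} to C_A: C_R = (1.86/0.228)·ln[(1.86+0.228·2.59)/(1.86+0.228·0.458)] = 8.158·ln(2.451/1.965) = 1.803 mol·L⁻¹.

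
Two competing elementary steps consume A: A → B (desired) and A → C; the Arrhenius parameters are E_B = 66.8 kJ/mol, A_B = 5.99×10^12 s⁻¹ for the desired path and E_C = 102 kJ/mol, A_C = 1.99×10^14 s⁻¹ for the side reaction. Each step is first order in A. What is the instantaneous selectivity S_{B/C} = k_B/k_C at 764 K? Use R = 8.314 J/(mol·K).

7.68

k_B/k_C = (A_B/A_C)·exp[−(E_B−E_C)/(RT)] = (A_B/A_C)·exp[(E_C−E_B)/(RT)].
(E_C−E_B)/(RT) = (102−66.8)×10³/(8.314×764) = 35200/6352 = 5.542.
k_B/k_C = (5.99×10^12/1.99×10^14)·exp(5.542) = 0.03010 × 255.1 = 7.68.
Since E_B < E_C, lowering the temperature improves selectivity toward B.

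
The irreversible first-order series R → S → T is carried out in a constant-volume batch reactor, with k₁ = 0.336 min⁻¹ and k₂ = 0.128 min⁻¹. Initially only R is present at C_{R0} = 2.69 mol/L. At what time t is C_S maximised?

Setting dC_S/dt = 0 gives t_opt = ln(k₂/k₁)/(k₂−k₁).
= ln(0.128/0.336)/(0.128−0.336) = ln(0.3810)/-0.2080 = -0.9651/-0.2080 = 4.64 min.

4.64 min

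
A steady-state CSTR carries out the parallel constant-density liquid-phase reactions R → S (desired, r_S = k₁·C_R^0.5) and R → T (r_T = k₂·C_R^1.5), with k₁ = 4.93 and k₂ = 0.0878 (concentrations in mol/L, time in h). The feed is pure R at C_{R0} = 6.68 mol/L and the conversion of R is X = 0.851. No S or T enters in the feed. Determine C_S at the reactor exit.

Exit C_R = C_{R0}(1−X) = 6.68×0.149 = 0.9953 mol/L.
A CSTR operates uniformly at the exit composition, giving r_S = 4.918 and r_T = 0.08718 (each k·C_R^n at C_R = 0.9953).
Fraction of consumed R going to S: r_S/(r_S+r_T) = 0.9826.
C_S = 0.9826·C_{R0}·X = 0.9826×6.68×0.851 = 5.59 mol/L.

5.59 mol/L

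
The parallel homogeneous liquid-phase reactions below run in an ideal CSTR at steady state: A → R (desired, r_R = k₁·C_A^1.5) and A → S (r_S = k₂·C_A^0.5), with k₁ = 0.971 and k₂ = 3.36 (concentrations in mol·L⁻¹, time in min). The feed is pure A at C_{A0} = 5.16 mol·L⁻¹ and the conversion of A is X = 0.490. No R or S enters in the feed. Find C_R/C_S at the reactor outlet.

0.761

Exit C_A = C_{A0}(1−X) = 5.16×0.510 = 2.632 mol·L⁻¹.
A CSTR operates uniformly at the exit composition, giving r_R = 4.145 and r_S = 5.451 (each k·C_A^n at C_A = 2.632).
Overall selectivity = C_R/C_S = r_Rτ/(r_Sτ) = r_R/r_S = 0.761.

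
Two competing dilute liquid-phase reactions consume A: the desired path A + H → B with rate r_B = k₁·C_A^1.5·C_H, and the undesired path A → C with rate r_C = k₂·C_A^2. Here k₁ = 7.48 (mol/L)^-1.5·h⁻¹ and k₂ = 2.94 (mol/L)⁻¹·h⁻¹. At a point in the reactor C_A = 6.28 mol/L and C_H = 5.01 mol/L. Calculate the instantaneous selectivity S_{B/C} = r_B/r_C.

5.09

S_{B/C} = r_B/r_C = (k₁·C_A^1.5·C_H)/(k₂·C_A^2) = (k₁/k₂)·C_A^-0.5·C_H.
= (7.48×6.280^1.5×5.010) / (2.94×6.280^2) = 589.8/115.9 = 5.09.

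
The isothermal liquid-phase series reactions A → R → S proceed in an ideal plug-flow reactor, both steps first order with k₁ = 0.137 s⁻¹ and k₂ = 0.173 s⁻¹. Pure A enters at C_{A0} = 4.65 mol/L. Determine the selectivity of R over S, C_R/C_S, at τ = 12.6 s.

Solving the coupled first-order balances gives C_R(τ) = [k₁/(k₂−k₁)]·C_{A0}·(e^(−k₁τ) − e^(−k₂τ)).
e^(−k₁τ) = e^(−0.137×12.6) = e^(−1.726) = 0.1780; e^(−k₂τ) = e^(−2.180) = 0.1131.
C_R = 0.137×4.65/(0.173−0.137) × (0.1780−0.1131) = 17.70×0.06490 = 1.148 mol/L.
C_A = C_{A0}e^(−k₁τ) = 0.8275 mol/L, so C_S = C_{A0}−C_A−C_R = 2.674 mol/L; C_R/C_S = 0.429.

0.429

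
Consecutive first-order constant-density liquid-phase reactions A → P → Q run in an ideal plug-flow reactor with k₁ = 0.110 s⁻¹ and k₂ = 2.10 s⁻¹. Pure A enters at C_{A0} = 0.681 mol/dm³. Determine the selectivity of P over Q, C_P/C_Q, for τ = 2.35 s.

0.228

The intermediate concentration in a first-order A→B→C sequence is C_P = k₁C_{A0}(e^(−k₁τ) − e^(−k₂τ))/(k₂−k₁).
e^(−k₁τ) = e^(−0.110×2.35) = e^(−0.2585) = 0.7722; e^(−k₂τ) = e^(−4.935) = 0.007190.
C_P = 0.110×0.681/(2.10−0.110) × (0.7722−0.007190) = 0.03764×0.7650 = 0.02880 mol/dm³.
C_A = C_{A0}e^(−k₁τ) = 0.5259 mol/dm³, so C_Q = C_{A0}−C_A−C_P = 0.1263 mol/dm³; C_P/C_Q = 0.228.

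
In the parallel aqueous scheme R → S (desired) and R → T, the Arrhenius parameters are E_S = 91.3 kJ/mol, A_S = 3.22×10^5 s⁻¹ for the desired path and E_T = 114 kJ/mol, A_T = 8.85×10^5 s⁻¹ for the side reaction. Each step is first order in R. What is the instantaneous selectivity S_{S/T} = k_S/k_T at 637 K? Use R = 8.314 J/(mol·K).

k_S/k_T = (A_S/A_T)·exp[−(E_S−E_T)/(RT)] = (A_S/A_T)·exp[(E_T−E_S)/(RT)].
(E_T−E_S)/(RT) = (114−91.3)×10³/(8.314×637) = 22700/5296 = 4.286.
k_S/k_T = (3.22×10^5/8.85×10^5)·exp(4.286) = 0.3638 × 72.69 = 26.4.
Since E_S < E_T, lowering the temperature improves selectivity toward S.

26.4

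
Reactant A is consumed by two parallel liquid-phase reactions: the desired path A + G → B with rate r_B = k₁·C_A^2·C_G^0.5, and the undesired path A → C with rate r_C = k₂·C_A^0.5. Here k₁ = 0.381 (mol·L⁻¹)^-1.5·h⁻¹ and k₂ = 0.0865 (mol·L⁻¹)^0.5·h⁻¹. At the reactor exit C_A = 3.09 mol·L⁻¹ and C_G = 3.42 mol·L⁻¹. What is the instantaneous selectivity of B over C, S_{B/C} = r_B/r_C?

44.2

S_{B/C} = r_B/r_C = (k₁·C_A^2·C_G^0.5)/(k₂·C_A^0.5) = (k₁/k₂)·C_A^1.5·C_G^0.5.
= (0.381×3.090^2×3.420^0.5) / (0.0865×3.090^0.5) = 6.728/0.1521 = 44.2.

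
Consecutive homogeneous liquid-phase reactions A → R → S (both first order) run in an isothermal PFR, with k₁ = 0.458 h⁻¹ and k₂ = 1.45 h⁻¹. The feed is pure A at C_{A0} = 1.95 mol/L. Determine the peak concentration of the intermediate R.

Evaluating C_R at τ_opt = ln(k₂/k₁)/(k₂−k₁) gives C_{R,max}/C_{A0} = (k₁/k₂)^[k₂/(k₂−k₁)].
= (0.458/1.45)^(1.45/(1.45−0.458)) = (0.3159)^(1.462) = 0.1855.
C_{R,max} = 0.1855×1.95 = 0.362 mol/L.

0.362 mol/L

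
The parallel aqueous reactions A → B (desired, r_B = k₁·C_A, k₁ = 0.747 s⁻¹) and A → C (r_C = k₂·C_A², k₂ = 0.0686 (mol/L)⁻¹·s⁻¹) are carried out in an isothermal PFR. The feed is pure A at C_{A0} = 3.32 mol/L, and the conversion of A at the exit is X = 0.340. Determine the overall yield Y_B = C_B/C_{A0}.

C_A = C_{A0}(1−X) = 2.191 mol/L.
Along a PFR/batch, dC_B/dC_A = −r_B/(r_B+r_C) = −k₁/(k₁+k₂·C_A).
Integrating from C_{A0} to C_A: C_B = (0.747/0.0686)·ln[(0.747+0.0686·3.32)/(0.747+0.0686·2.19)] = 10.89·ln(0.9748/0.8973) = 0.9014 mol/L.
Y_B = C_B/C_{A0} = 0.9014/3.32 = 0.271.

0.271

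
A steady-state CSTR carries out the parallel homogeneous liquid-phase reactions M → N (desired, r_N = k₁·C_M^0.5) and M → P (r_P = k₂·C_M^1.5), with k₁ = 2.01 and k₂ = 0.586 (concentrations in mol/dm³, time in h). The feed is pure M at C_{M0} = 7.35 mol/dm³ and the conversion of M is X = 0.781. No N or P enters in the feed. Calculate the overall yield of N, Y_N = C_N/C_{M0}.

0.532

Exit C_M = C_{M0}(1−X) = 7.35×0.219 = 1.610 mol/dm³.
Rates in a CSTR are evaluated at the outlet concentration: r_N = 2.01×1.610^0.5 = 2.550, r_P = 0.586×1.610^1.5 = 1.197.
Fraction of consumed M going to N: r_N/(r_N+r_P) = 0.6806.
C_N = 0.6806·C_{M0}·X = 0.6806×7.35×0.781 = 3.91 mol/dm³; Y_N = C_N/C_{M0} = 0.532.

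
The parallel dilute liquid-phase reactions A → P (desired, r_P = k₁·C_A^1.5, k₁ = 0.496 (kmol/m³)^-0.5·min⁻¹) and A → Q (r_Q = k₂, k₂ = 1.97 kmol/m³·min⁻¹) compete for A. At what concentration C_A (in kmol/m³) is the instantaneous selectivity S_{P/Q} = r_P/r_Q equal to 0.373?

S_{P/Q} = (k₁/k₂)·C_A^1.5 ⇒ C_A = (S·k₂/k₁)^(1/1.5).
= (0.373×1.97/0.496)^(0.6667) = (1.481)^(0.6667) = 1.30 kmol/m³.

1.30 kmol/m³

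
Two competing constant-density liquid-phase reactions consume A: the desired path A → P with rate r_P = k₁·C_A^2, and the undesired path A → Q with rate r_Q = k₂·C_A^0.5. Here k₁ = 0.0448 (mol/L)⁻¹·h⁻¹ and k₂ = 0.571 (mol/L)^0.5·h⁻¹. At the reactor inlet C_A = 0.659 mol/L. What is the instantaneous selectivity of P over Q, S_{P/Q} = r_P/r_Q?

0.0420

S_{P/Q} = r_P/r_Q = (k₁·C_A^2)/(k₂·C_A^0.5) = (k₁/k₂)·C_A^1.5.
= (0.0448×0.6590^2) / (0.571×0.6590^0.5) = 0.01946/0.4635 = 0.0420.
Since the desired path is higher order in A, keeping C_A high (PFR or concentrated feed) favours P.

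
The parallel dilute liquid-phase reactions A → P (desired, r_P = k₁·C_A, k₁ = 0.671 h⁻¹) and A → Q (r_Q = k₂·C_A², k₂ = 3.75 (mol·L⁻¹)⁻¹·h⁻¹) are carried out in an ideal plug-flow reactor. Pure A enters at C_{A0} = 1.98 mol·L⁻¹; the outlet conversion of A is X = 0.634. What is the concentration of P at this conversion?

0.156 mol·L⁻¹

C_A = C_{A0}(1−X) = 0.7247 mol·L⁻¹.
Along a PFR/batch, dC_P/dC_A = −r_P/(r_P+r_Q) = −k₁/(k₁+k₂·C_A).
Integrating from C_{A0} to C_A: C_P = (0.671/3.75)·ln[(0.671+3.75·1.98)/(0.671+3.75·0.725)] = 0.1789·ln(8.096/3.389) = 0.1558 mol·L⁻¹.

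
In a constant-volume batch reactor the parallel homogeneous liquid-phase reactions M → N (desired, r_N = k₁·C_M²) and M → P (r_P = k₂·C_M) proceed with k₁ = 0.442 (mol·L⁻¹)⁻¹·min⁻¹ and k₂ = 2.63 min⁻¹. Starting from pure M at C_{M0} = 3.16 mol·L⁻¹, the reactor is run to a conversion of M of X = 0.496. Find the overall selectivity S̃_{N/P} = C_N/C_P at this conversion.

C_M = C_{M0}(1−X) = 1.593 mol·L⁻¹.
Along a PFR/batch, dC_P/dC_M = −r_P/(r_N+r_P) = −k₂/(k₂+k₁·C_M).
Integrating from C_{M0} to C_M: C_P = (2.63/0.442)·ln[(2.63+0.442·3.16)/(2.63+0.442·1.59)] = 5.950·ln(4.027/3.334) = 1.123 mol·L⁻¹.
Then C_N = (C_{M0}−C_M) − C_P = 1.567 − 1.123 = 0.4440 mol·L⁻¹.
S̃_{N/P} = C_N/C_P = 0.4440/1.123 = 0.395.

0.395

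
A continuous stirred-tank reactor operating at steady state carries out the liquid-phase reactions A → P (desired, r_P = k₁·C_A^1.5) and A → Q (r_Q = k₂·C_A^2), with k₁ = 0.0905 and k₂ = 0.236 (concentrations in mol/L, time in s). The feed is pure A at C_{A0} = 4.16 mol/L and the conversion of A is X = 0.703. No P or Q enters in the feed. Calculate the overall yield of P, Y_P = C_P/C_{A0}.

0.180

Exit C_A = C_{A0}(1−X) = 4.16×0.297 = 1.236 mol/L.
In a CSTR the entire volume is at exit conditions, so r_P = 0.0905×1.236^1.5 = 0.1243 and r_Q = 0.236×1.236^2 = 0.3603.
Fraction of consumed A going to P: r_P/(r_P+r_Q) = 0.2565.
C_P = 0.2565·C_{A0}·X = 0.2565×4.16×0.703 = 0.750 mol/L; Y_P = C_P/C_{A0} = 0.180.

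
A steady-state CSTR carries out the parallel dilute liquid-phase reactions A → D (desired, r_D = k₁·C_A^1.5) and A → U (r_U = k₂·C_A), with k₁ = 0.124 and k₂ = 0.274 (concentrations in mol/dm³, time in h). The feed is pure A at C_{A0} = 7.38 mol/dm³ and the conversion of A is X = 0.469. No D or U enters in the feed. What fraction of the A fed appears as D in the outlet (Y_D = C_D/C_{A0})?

0.222

Exit C_A = C_{A0}(1−X) = 7.38×0.531 = 3.919 mol/dm³.
In a CSTR the entire volume is at exit conditions, so r_D = 0.124×3.919^1.5 = 0.9619 and r_U = 0.274×3.919 = 1.074.
Fraction of consumed A going to D: r_D/(r_D+r_U) = 0.4725.
C_D = 0.4725·C_{A0}·X = 0.4725×7.38×0.469 = 1.64 mol/dm³; Y_D = C_D/C_{A0} = 0.222.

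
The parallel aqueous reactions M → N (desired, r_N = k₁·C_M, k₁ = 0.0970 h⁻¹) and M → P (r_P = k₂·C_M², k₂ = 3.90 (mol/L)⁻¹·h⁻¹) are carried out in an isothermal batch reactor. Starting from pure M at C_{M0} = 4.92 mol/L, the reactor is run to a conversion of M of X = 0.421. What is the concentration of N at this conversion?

C_M = C_{M0}(1−X) = 2.849 mol/L.
Along a PFR/batch, dC_N/dC_M = −r_N/(r_N+r_P) = −k₁/(k₁+k₂·C_M).
Integrating from C_{M0} to C_M: C_N = (0.0970/3.90)·ln[(0.0970+3.90·4.92)/(0.0970+3.90·2.85)] = 0.02487·ln(19.29/11.21) = 0.01350 mol/L.

0.0135 mol/L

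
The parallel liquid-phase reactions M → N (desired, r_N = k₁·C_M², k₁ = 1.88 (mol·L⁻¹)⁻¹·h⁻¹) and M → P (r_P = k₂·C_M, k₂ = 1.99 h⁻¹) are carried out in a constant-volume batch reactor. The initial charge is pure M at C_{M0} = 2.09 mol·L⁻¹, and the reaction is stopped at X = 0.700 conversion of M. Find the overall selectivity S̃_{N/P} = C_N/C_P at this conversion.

1.21

C_M = C_{M0}(1−X) = 0.6270 mol·L⁻¹.
Along a PFR/batch, dC_P/dC_M = −r_P/(r_N+r_P) = −k₂/(k₂+k₁·C_M).
Integrating from C_{M0} to C_M: C_P = (1.99/1.88)·ln[(1.99+1.88·2.09)/(1.99+1.88·0.627)] = 1.059·ln(5.919/3.169) = 0.6614 mol·L⁻¹.
Then C_N = (C_{M0}−C_M) − C_P = 1.463 − 0.6614 = 0.8016 mol·L⁻¹.
S̃_{N/P} = C_N/C_P = 0.8016/0.6614 = 1.21.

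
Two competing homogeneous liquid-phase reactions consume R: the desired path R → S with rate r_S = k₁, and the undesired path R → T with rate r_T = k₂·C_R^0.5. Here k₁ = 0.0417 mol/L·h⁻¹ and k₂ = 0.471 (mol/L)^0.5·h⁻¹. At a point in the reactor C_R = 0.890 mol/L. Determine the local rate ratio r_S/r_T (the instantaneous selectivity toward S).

0.0938

S_{S/T} = r_S/r_T = (k₁)/(k₂·C_R^0.5) = (k₁/k₂)·C_R^-0.5.
= (0.0417) / (0.471×0.8900^0.5) = 0.04170/0.4443 = 0.0938.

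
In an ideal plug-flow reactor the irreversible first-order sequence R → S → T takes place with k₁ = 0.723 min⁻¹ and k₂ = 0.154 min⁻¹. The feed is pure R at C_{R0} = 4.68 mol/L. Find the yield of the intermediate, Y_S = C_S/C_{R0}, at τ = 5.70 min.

For first-order series with pure R initially, C_S(τ) = k₁C_{R0}/(k₂−k₁)·(e^(−k₁τ) − e^(−k₂τ)).
e^(−k₁τ) = e^(−0.723×5.70) = e^(−4.121) = 0.01623; e^(−k₂τ) = e^(−0.8778) = 0.4157.
C_S = 0.723×4.68/(0.154−0.723) × (0.01623−0.4157) = (-5.947)×(-0.3995) = 2.376 mol/L.
Y_S = C_S/C_{R0} = 2.376/4.68 = 0.508.

0.508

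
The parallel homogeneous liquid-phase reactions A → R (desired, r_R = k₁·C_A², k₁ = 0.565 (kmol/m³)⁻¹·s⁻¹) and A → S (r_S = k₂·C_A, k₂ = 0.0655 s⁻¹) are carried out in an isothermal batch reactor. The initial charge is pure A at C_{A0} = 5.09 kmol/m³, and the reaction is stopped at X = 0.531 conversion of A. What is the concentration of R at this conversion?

2.62 kmol/m³

C_A = C_{A0}(1−X) = 2.387 kmol/m³.
Along a PFR/batch, dC_S/dC_A = −r_S/(r_R+r_S) = −k₂/(k₂+k₁·C_A).
Integrating from C_{A0} to C_A: C_S = (0.0655/0.565)·ln[(0.0655+0.565·5.09)/(0.0655+0.565·2.39)] = 0.1159·ln(2.941/1.414) = 0.08489 kmol/m³.
Then C_R = (C_{A0}−C_A) − C_S = 2.703 − 0.08489 = 2.618 kmol/m³.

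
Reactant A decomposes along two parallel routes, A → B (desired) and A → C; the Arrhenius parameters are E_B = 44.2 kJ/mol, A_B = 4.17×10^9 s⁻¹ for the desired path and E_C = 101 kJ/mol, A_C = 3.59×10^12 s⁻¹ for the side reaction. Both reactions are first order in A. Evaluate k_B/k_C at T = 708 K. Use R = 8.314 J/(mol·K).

18.0

k_B/k_C = (A_B/A_C)·exp[−(E_B−E_C)/(RT)] = (A_B/A_C)·exp[(E_C−E_B)/(RT)].
(E_C−E_B)/(RT) = (101−44.2)×10³/(8.314×708) = 56800/5886 = 9.650.
k_B/k_C = (4.17×10^9/3.59×10^12)·exp(9.650) = 0.001162 × 15514 = 18.0.
Since E_B < E_C, lowering the temperature improves selectivity toward B.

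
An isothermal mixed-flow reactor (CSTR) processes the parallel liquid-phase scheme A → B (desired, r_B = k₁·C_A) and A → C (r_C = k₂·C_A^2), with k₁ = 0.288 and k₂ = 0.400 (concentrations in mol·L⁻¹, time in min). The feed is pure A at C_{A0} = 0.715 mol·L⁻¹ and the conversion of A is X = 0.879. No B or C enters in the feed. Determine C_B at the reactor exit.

0.561 mol·L⁻¹

Exit C_A = C_{A0}(1−X) = 0.715×0.121 = 0.08651 mol·L⁻¹.
In a CSTR the entire volume is at exit conditions, so r_B = 0.288×0.08651 = 0.02492 and r_C = 0.400×0.08651^2 = 0.002994.
Fraction of consumed A going to B: r_B/(r_B+r_C) = 0.8927.
C_B = 0.8927·C_{A0}·X = 0.8927×0.715×0.879 = 0.561 mol·L⁻¹.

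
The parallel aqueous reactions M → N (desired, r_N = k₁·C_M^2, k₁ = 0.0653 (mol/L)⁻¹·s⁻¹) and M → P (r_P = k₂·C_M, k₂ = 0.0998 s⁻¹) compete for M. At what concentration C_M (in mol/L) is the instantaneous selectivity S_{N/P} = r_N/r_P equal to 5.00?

7.64 mol/L

S_{N/P} = (k₁/k₂)·C_M ⇒ C_M = S·k₂/k₁.
= 5.00×0.0998/0.0653 = 7.64 mol/L.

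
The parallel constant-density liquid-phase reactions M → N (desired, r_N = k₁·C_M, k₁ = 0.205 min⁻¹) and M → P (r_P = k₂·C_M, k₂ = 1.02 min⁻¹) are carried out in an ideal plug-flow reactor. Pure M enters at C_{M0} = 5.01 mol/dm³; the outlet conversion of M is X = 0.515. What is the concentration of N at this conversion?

0.432 mol/dm³

C_M = C_{M0}(1−X) = 2.430 mol/dm³.
Both paths are first order in M, so the instantaneous fraction to N is constant: dC_N/d(−C_M) = k₁/(k₁+k₂) = 0.1673.
C_N = 0.1673·(C_{M0}−C_M) = 0.1673×2.580 = 0.432 mol/dm³.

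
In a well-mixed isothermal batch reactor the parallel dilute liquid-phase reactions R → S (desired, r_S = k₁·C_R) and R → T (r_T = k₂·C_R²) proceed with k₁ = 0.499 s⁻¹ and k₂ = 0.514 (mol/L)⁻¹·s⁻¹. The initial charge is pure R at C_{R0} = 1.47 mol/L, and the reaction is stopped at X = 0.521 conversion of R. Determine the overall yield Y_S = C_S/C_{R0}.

C_R = C_{R0}(1−X) = 0.7041 mol/L.
Along a PFR/batch, dC_S/dC_R = −r_S/(r_S+r_T) = −k₁/(k₁+k₂·C_R).
Integrating from C_{R0} to C_R: C_S = (0.499/0.514)·ln[(0.499+0.514·1.47)/(0.499+0.514·0.704)] = 0.9708·ln(1.255/0.8609) = 0.3656 mol/L.
Y_S = C_S/C_{R0} = 0.3656/1.47 = 0.249.

0.249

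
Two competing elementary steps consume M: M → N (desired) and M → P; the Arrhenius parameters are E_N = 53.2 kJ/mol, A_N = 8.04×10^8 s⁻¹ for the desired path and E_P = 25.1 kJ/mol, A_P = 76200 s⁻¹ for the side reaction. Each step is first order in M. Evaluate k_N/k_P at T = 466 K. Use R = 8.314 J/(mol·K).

7.47

k_N/k_P = (A_N/A_P)·exp[−(E_N−E_P)/(RT)] = (A_N/A_P)·exp[(E_P−E_N)/(RT)].
(E_P−E_N)/(RT) = (25.1−53.2)×10³/(8.314×466) = -28100/3874 = -7.253.
k_N/k_P = (8.04×10^8/76200)·exp(-7.253) = 10551 × 7.081×10^-4 = 7.47.
Since E_N > E_P, raising the temperature improves selectivity toward N.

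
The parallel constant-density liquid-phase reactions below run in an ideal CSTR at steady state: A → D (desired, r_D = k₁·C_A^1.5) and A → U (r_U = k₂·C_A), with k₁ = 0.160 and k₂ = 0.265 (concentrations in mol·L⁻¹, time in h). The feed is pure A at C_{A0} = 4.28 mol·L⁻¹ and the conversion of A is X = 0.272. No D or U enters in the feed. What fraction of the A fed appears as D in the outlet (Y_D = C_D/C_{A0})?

Exit C_A = C_{A0}(1−X) = 4.28×0.728 = 3.116 mol·L⁻¹.
A CSTR operates uniformly at the exit composition, giving r_D = 0.8800 and r_U = 0.8257 (each k·C_A^n at C_A = 3.116).
Fraction of consumed A going to D: r_D/(r_D+r_U) = 0.5159.
C_D = 0.5159·C_{A0}·X = 0.5159×4.28×0.272 = 0.601 mol·L⁻¹; Y_D = C_D/C_{A0} = 0.140.

0.140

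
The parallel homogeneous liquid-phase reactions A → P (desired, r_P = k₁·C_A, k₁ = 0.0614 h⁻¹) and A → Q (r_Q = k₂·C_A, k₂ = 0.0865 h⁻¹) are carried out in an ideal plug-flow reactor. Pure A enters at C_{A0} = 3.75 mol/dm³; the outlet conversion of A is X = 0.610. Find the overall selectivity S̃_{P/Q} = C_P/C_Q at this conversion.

0.710

C_A = C_{A0}(1−X) = 1.463 mol/dm³.
Both paths are first order in A, so the instantaneous fraction to P is constant: dC_P/d(−C_A) = k₁/(k₁+k₂) = 0.4151.
C_P = 0.4151·(C_{A0}−C_A) = 0.4151×2.287 = 0.950 mol/dm³.
C_Q = (C_{A0}−C_A)−C_P = 1.338 mol/dm³; S̃_{P/Q} = 0.9496/1.338 = 0.710.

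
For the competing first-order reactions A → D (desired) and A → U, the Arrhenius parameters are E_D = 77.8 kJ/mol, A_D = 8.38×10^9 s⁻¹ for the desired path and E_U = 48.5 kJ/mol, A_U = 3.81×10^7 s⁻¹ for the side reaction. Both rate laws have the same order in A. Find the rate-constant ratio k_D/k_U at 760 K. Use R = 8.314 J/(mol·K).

Since both paths have the same order in A, the concentration cancels and S_{D/U} = k_D/k_U = (A_D/A_U)·exp[(E_U−E_D)/(RT)].
(E_U−E_D)/(RT) = (48.5−77.8)×10³/(8.314×760) = -29300/6319 = -4.637.
k_D/k_U = (8.38×10^9/3.81×10^7)·exp(-4.637) = 219.9 × 0.009686 = 2.13.
Since E_D > E_U, raising the temperature improves selectivity toward D.

2.13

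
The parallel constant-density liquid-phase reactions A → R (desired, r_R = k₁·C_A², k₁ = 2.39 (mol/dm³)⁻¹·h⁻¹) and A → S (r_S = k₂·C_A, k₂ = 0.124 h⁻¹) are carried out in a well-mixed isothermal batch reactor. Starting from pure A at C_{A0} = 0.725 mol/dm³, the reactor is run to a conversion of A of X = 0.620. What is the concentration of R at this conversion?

0.405 mol/dm³

C_A = C_{A0}(1−X) = 0.2755 mol/dm³.
Along a PFR/batch, dC_S/dC_A = −r_S/(r_R+r_S) = −k₂/(k₂+k₁·C_A).
Integrating from C_{A0} to C_A: C_S = (0.124/2.39)·ln[(0.124+2.39·0.725)/(0.124+2.39·0.275)] = 0.05188·ln(1.857/0.7824) = 0.04484 mol/dm³.
Then C_R = (C_{A0}−C_A) − C_S = 0.4495 − 0.04484 = 0.4047 mol/dm³.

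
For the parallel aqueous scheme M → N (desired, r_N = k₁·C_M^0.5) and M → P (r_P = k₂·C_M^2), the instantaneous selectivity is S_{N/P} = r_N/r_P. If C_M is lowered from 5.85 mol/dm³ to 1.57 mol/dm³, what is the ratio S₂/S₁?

S_{N/P} = (k₁/k₂)·C_M^-1.5, so S₂/S₁ = (C_{M,2}/C_{M,1})^-1.5.
= (1.57/5.85)^(-1.5) = (0.2684)^(-1.5) = 7.19.

7.19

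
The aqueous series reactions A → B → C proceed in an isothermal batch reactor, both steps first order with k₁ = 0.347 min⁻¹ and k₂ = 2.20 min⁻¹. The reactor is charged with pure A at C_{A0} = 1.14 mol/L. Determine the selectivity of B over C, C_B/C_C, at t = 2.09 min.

0.208

The intermediate concentration in a first-order A→B→C sequence is C_B = k₁C_{A0}(e^(−k₁t) − e^(−k₂t))/(k₂−k₁).
e^(−k₁t) = e^(−0.347×2.09) = e^(−0.7252) = 0.4842; e^(−k₂t) = e^(−4.598) = 0.01007.
C_B = 0.347×1.14/(2.20−0.347) × (0.4842−0.01007) = 0.2135×0.4741 = 0.1012 mol/L.
C_A = C_{A0}e^(−k₁t) = 0.5520 mol/L, so C_C = C_{A0}−C_A−C_B = 0.4868 mol/L; C_B/C_C = 0.208.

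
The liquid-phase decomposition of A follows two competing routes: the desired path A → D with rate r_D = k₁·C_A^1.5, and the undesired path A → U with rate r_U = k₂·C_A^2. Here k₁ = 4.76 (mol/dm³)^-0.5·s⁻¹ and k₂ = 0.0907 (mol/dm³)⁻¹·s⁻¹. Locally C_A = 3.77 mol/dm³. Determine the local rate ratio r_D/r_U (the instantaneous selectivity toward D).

S_{D/U} = r_D/r_U = (k₁·C_A^1.5)/(k₂·C_A^2) = (k₁/k₂)·C_A^-0.5.
= (4.76×3.770^1.5) / (0.0907×3.770^2) = 34.84/1.289 = 27.0.

27.0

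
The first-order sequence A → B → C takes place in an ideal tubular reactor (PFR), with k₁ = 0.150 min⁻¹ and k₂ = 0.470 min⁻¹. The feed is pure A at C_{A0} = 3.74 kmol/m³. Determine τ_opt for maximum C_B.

For first-order series the maximum of C_B occurs at τ_opt = ln(k₂/k₁)/(k₂−k₁).
= ln(0.470/0.150)/(0.470−0.150) = ln(3.133)/0.3200 = 1.142/0.3200 = 3.57 min.

3.57 min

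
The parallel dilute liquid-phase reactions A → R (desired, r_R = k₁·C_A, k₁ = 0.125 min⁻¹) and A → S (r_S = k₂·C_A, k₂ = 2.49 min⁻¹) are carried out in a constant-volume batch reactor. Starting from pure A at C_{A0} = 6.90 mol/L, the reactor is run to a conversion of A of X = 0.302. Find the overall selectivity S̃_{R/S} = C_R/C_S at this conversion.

0.0502

C_A = C_{A0}(1−X) = 4.816 mol/L.
Both paths are first order in A, so the instantaneous fraction to R is constant: dC_R/d(−C_A) = k₁/(k₁+k₂) = 0.04780.
C_R = 0.04780·(C_{A0}−C_A) = 0.04780×2.084 = 0.0996 mol/L.
C_S = (C_{A0}−C_A)−C_R = 1.984 mol/L; S̃_{R/S} = 0.09961/1.984 = 0.0502.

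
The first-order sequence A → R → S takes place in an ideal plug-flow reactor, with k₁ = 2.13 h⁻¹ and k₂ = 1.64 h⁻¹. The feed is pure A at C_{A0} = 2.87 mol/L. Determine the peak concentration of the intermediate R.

At the optimum, C_{R,max}/C_{A0} = (k₁/k₂)^[k₂/(k₂−k₁)].
= (2.13/1.64)^(1.64/(1.64−2.13)) = (1.299)^(-3.347) = 0.4169.
C_{R,max} = 0.4169×2.87 = 1.20 mol/L.

1.20 mol/L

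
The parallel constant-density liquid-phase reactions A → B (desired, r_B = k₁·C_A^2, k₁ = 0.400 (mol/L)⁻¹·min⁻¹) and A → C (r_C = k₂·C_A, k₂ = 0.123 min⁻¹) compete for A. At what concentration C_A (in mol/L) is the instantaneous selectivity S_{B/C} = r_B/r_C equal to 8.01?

2.46 mol/L

S_{B/C} = (k₁/k₂)·C_A ⇒ C_A = S·k₂/k₁.
= 8.01×0.123/0.400 = 2.46 mol/L.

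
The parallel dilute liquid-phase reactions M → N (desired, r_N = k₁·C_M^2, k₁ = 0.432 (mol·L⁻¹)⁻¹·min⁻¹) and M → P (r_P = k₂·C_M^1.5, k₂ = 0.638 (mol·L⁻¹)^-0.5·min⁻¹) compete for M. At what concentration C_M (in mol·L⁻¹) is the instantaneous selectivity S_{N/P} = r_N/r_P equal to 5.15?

S_{N/P} = (k₁/k₂)·C_M^0.5 ⇒ C_M = (S·k₂/k₁)^(2).
= (5.15×0.638/0.432)^(2) = (7.606)^(2) = 57.8 mol·L⁻¹.

57.8 mol·L⁻¹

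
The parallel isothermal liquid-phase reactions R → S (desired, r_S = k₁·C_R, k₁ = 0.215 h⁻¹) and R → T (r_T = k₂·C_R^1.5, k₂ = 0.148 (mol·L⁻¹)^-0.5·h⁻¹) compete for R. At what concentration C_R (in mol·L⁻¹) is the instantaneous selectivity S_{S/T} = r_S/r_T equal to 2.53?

S_{S/T} = (k₁/k₂)·C_R^-0.5 ⇒ C_R = (S·k₂/k₁)^(-2).
= (2.53×0.148/0.215)^(-2) = (1.742)^(-2) = 0.330 mol·L⁻¹.

0.330 mol·L⁻¹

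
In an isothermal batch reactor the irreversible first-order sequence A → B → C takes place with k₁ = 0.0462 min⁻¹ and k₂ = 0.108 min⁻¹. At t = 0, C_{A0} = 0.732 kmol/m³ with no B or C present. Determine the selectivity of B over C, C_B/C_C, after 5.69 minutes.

2.80

For first-order series with pure A initially, C_B(t) = k₁C_{A0}/(k₂−k₁)·(e^(−k₁t) − e^(−k₂t)).
e^(−k₁t) = e^(−0.0462×5.69) = e^(−0.2629) = 0.7688; e^(−k₂t) = e^(−0.6145) = 0.5409.
C_B = 0.0462×0.732/(0.108−0.0462) × (0.7688−0.5409) = 0.5472×0.2279 = 0.1247 kmol/m³.
C_A = C_{A0}e^(−k₁t) = 0.5628 kmol/m³, so C_C = C_{A0}−C_A−C_B = 0.04448 kmol/m³; C_B/C_C = 2.80.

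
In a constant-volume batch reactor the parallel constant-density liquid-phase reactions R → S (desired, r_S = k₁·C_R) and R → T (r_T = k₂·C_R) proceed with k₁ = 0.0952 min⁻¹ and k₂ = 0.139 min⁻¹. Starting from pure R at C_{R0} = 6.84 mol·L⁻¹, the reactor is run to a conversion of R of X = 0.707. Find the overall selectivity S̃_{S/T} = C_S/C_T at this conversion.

C_R = C_{R0}(1−X) = 2.004 mol·L⁻¹.
Both paths are first order in R, so the instantaneous fraction to S is constant: dC_S/d(−C_R) = k₁/(k₁+k₂) = 0.4065.
C_S = 0.4065·(C_{R0}−C_R) = 0.4065×4.836 = 1.97 mol·L⁻¹.
C_T = (C_{R0}−C_R)−C_S = 2.870 mol·L⁻¹; S̃_{S/T} = 1.966/2.870 = 0.685.

0.685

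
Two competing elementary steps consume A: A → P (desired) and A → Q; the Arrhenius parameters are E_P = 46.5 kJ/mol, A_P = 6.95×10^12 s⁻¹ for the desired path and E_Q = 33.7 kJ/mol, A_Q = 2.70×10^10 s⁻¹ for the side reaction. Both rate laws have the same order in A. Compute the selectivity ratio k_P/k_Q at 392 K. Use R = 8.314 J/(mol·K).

With equal orders, S_{P/Q} = k_P/k_Q = (A_P/A_Q)·exp[(E_Q−E_P)/(RT)].
(E_Q−E_P)/(RT) = (33.7−46.5)×10³/(8.314×392) = -12800/3259 = -3.927.
k_P/k_Q = (6.95×10^12/2.70×10^10)·exp(-3.927) = 257.4 × 0.01969 = 5.07.
Since E_P > E_Q, raising the temperature improves selectivity toward P.

5.07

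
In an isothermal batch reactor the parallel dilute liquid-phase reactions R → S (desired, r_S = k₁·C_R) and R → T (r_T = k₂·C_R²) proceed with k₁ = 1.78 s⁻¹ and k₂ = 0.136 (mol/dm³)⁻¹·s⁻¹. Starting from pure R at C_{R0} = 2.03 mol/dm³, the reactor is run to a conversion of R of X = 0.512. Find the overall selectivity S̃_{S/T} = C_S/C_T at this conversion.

8.70

C_R = C_{R0}(1−X) = 0.9906 mol/dm³.
Along a PFR/batch, dC_S/dC_R = −r_S/(r_S+r_T) = −k₁/(k₁+k₂·C_R).
Integrating from C_{R0} to C_R: C_S = (1.78/0.136)·ln[(1.78+0.136·2.03)/(1.78+0.136·0.991)] = 13.09·ln(2.056/1.915) = 0.9322 mol/dm³.
C_T = (C_{R0}−C_R)−C_S = 0.1071 mol/dm³; S̃_{S/T} = 0.9322/0.1071 = 8.70.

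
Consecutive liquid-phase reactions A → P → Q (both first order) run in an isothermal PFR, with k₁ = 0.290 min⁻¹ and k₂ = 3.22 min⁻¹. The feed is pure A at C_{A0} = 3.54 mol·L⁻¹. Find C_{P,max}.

0.251 mol·L⁻¹

Evaluating C_P at τ_opt = ln(k₂/k₁)/(k₂−k₁) gives C_{P,max}/C_{A0} = (k₁/k₂)^[k₂/(k₂−k₁)].
= (0.290/3.22)^(3.22/(3.22−0.290)) = (0.09006)^(1.099) = 0.07097.
C_{P,max} = 0.07097×3.54 = 0.251 mol·L⁻¹.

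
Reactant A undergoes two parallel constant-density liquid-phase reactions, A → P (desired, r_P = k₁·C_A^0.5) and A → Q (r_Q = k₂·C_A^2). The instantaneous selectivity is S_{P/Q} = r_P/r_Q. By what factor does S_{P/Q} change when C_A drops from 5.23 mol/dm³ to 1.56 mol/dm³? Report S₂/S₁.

S_{P/Q} = (k₁/k₂)·C_A^-1.5, so S₂/S₁ = (C_{A,2}/C_{A,1})^-1.5.
= (1.56/5.23)^(-1.5) = (0.2983)^(-1.5) = 6.14.

6.14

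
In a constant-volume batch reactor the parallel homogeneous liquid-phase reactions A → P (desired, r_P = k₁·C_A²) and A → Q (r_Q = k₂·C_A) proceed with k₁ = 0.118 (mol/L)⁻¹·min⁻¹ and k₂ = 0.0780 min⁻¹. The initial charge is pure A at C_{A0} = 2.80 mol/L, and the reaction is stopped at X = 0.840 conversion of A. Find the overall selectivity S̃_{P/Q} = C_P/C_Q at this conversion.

2.13

C_A = C_{A0}(1−X) = 0.4480 mol/L.
Along a PFR/batch, dC_Q/dC_A = −r_Q/(r_P+r_Q) = −k₂/(k₂+k₁·C_A).
Integrating from C_{A0} to C_A: C_Q = (0.0780/0.118)·ln[(0.0780+0.118·2.80)/(0.0780+0.118·0.448)] = 0.6610·ln(0.4084/0.1309) = 0.7523 mol/L.
Then C_P = (C_{A0}−C_A) − C_Q = 2.352 − 0.7523 = 1.600 mol/L.
S̃_{P/Q} = C_P/C_Q = 1.600/0.7523 = 2.13.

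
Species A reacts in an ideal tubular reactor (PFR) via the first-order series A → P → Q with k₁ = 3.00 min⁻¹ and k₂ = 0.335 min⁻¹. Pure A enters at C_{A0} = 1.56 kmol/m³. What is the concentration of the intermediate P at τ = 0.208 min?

Solving the coupled first-order balances gives C_P(τ) = [k₁/(k₂−k₁)]·C_{A0}·(e^(−k₁τ) − e^(−k₂τ)).
e^(−k₁τ) = e^(−3.00×0.208) = e^(−0.6240) = 0.5358; e^(−k₂τ) = e^(−0.06968) = 0.9327.
C_P = 3.00×1.56/(0.335−3.00) × (0.5358−0.9327) = (-1.756)×(-0.3969) = 0.6970 kmol/m³.

0.697 kmol/m³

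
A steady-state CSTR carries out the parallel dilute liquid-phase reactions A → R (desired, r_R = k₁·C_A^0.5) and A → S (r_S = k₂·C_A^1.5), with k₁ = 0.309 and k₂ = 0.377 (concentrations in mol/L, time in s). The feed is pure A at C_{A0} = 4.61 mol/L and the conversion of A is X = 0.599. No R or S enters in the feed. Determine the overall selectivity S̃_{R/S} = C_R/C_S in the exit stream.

0.443

Exit C_A = C_{A0}(1−X) = 4.61×0.401 = 1.849 mol/L.
A CSTR operates uniformly at the exit composition, giving r_R = 0.4201 and r_S = 0.9476 (each k·C_A^n at C_A = 1.849).
Overall selectivity = C_R/C_S = r_Rτ/(r_Sτ) = r_R/r_S = 0.443.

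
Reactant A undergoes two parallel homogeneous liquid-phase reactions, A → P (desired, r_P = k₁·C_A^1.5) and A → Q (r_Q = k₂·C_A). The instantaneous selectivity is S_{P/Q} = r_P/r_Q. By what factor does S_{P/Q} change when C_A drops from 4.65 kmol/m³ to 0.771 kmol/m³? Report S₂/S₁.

S_{P/Q} = (k₁/k₂)·C_A^0.5, so S₂/S₁ = (C_{A,2}/C_{A,1})^0.5.
= (0.771/4.65)^0.5 = (0.1658)^0.5 = 0.407.
Selectivity toward P falls as C_A falls — high-concentration operation is favoured.

0.407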